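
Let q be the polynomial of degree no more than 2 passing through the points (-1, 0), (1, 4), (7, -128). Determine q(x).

q(x) = -3x^2 + 2x + 5

Write q(x) = ax^2 + bx + c. Substituting each data point gives a linear system:
  a - b + c = 0
  a + b + c = 4
  49a + 7b + c = -128
Solving the system yields a = -3, b = 2, c = 5.
So q(x) = -3x² + 2x + 5.
Check: q(1) = 4. ✓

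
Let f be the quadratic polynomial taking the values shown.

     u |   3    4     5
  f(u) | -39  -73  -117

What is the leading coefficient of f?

Write f(u) = au^2 + bu + c. Substituting each data point gives a linear system:
  9a + 3b + c = -39
  16a + 4b + c = -73
  25a + 5b + c = -117
Solving the system yields a = -5, b = 1, c = 3.
So f(u) = -5u^2 + u + 3.
The leading coefficient is -5.

-5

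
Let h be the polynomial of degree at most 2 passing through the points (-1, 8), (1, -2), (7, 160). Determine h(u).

h(u) = 4u^2 - 5u - 1

Write h(u) = au^2 + bu + c. Substituting each data point gives a linear system:
  a - b + c = 8
  a + b + c = -2
  49a + 7b + c = 160
Solving the system yields a = 4, b = -5, c = -1.
So h(u) = 4u^2 - 5u - 1.
Check: h(1) = -2. ✓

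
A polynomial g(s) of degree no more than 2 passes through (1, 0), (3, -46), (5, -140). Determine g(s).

g(s) = -6s^2 + s + 5

Write g(s) = as^2 + bs + c. Substituting each data point gives a linear system:
  a + b + c = 0
  9a + 3b + c = -46
  25a + 5b + c = -140
Solving the system yields a = -6, b = 1, c = 5.
So g(s) = -6s^2 + s + 5.
Check: g(5) = -140. ✓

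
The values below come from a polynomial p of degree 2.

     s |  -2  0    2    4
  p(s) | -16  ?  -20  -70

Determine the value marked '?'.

On equispaced nodes a degree-2 polynomial has vanishing third forward difference, so
  - p(-2) + 3·p(0) - 3·p(2) + p(4) = 0.
Substituting the known values and solving for p(0):
  3·p(0) = -6
  p(0) = -2.

-2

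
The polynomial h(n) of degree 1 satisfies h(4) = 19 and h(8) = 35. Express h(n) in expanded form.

Write h(n) = an + b. Substituting each data point gives a linear system:
  4a + b = 19
  8a + b = 35
Solving the system yields a = 4, b = 3.
So h(n) = 4n + 3.
Check: h(4) = 19. ✓

h(n) = 4n + 3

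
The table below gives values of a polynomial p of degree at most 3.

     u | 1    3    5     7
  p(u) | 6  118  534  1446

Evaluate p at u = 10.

4164

Using the Lagrange interpolation formula with nodes 1, 3, 5, 7:
  L_0(u) = (u - 3)(u - 5)(u - 7) / -48
  L_1(u) = (u - 1)(u - 5)(u - 7) / 16
  L_2(u) = (u - 1)(u - 3)(u - 7) / -16
  L_3(u) = (u - 1)(u - 3)(u - 5) / 48
Then p(u) = 6·L_0(u) + 118·L_1(u) + 534·L_2(u) + 1446·L_3(u).
Expanding and collecting terms gives p(u) = 4u³ + 2u² - 4u + 4.
Evaluating at u = 10: p(10) = 4164.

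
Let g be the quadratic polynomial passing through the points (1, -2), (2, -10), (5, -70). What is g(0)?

Using the Lagrange interpolation formula with nodes 1, 2, 5:
  L_0(u) = (u - 2)(u - 5) / 4
  L_1(u) = (u - 1)(u - 5) / -3
  L_2(u) = (u - 1)(u - 2) / 12
Then g(u) = -2·L_0(u) - 10·L_1(u) - 70·L_2(u).
Expanding and collecting terms gives g(u) = -3u^2 + u.
Evaluating at u = 0: g(0) = 0.

0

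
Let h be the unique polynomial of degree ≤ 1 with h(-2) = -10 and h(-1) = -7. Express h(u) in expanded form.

Write h(u) = au + b. Substituting each data point gives a linear system:
  -2a + b = -10
  -a + b = -7
Solving the system yields a = 3, b = -4.
So h(u) = 3u - 4.
Check: h(-2) = -10. ✓

h(u) = 3u - 4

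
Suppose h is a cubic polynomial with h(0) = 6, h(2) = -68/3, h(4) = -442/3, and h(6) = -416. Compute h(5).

-782/3

Forward differences of the values at u = 0, 2, 4, 6:
  h  : 6  -68/3  -442/3  -416
  Δ  : -86/3  -374/3  -806/3
  Δ^2: -96  -144
  Δ^3: -48
The third differences are constant, confirming degree 3.
Interpolating (Newton forward form) and evaluating at u = 5 gives h(5) = -782/3.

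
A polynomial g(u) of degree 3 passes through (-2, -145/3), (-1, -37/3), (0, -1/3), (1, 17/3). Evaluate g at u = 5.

989/3

Using the Lagrange interpolation formula with nodes -2, -1, 0, 1:
  L_0(u) = (u + 1)u(u - 1) / -6
  L_1(u) = (u + 2)u(u - 1) / 2
  L_2(u) = (u + 2)(u + 1)(u - 1) / -2
  L_3(u) = (u + 2)(u + 1)u / 6
Then g(u) = -145/3·L_0(u) - 37/3·L_1(u) - 1/3·L_2(u) + 17/3·L_3(u).
Expanding and collecting terms gives g(u) = 3u^3 - 3u^2 + 6u - 1/3.
Evaluating at u = 5: g(5) = 989/3.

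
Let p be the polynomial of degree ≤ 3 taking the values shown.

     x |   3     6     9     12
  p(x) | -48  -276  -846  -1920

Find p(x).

Write p(x) = ax^3 + bx^2 + cx + d. Substituting each data point gives a linear system:
  27a + 9b + 3c + d = -48
  216a + 36b + 6c + d = -276
  729a + 81b + 9c + d = -846
  1728a + 144b + 12c + d = -1920
Solving the system yields a = -1, b = -1, c = -4, d = 0.
So p(x) = -x^3 - x^2 - 4x.
Check: p(3) = -48. ✓

p(x) = -x^3 - x^2 - 4x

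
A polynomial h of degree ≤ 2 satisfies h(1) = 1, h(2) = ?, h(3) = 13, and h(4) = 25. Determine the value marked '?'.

The 3 known points determine the degree-2 polynomial uniquely.
Write h(n) = an^2 + bn + c. Substituting each data point gives a linear system:
  a + b + c = 1
  9a + 3b + c = 13
  16a + 4b + c = 25
Solving the system yields a = 2, b = -2, c = 1.
So h(n) = 2n^2 - 2n + 1.
Then h(2) = 5.

5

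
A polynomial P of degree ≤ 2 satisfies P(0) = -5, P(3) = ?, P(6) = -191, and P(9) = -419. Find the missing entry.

The 3 known points determine the degree-2 polynomial uniquely.
Write P(x) = ax^2 + bx + c. Substituting each data point gives a linear system:
  c = -5
  36a + 6b + c = -191
  81a + 9b + c = -419
Solving the system yields a = -5, b = -1, c = -5.
So P(x) = -5x² - x - 5.
Then P(3) = -53.

-53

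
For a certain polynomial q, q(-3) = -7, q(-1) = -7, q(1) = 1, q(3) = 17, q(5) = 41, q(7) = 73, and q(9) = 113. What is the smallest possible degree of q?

2

Forward differences of the values at u = -3, -1, 1, 3, 5, 7, 9:
  q  : -7  -7  1  17  41  73  113
  Δ  : 0  8  16  24  32  40
  Δ^2: 8  8  8  8  8
  Δ^3: 0  0  0  0
  Δ^4: 0  0  0
  Δ^5: 0  0
  Δ^6: 0
The second differences are constant (8) and nonzero, while all higher differences vanish, so the minimal degree is 2.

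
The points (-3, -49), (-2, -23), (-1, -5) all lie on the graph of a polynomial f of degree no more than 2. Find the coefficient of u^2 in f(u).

-4

Write f(u) = au^2 + bu + c. Substituting each data point gives a linear system:
  9a - 3b + c = -49
  4a - 2b + c = -23
  a - b + c = -5
Solving the system yields a = -4, b = 6, c = 5.
So f(u) = -4u² + 6u + 5.
The leading coefficient is -4.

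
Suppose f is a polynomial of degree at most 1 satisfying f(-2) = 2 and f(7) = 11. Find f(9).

13

Write f(x) = ax + b. Substituting each data point gives a linear system:
  -2a + b = 2
  7a + b = 11
Solving the system yields a = 1, b = 4.
So f(x) = x + 4.
Then f(9) = 13.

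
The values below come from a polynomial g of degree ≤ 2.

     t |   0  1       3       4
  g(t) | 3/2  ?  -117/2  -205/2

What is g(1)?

The 3 known points determine the degree-2 polynomial uniquely.
Write g(t) = at^2 + bt + c. Substituting each data point gives a linear system:
  c = 3/2
  9a + 3b + c = -117/2
  16a + 4b + c = -205/2
Solving the system yields a = -6, b = -2, c = 3/2.
So g(t) = -6t^2 - 2t + 3/2.
Then g(1) = -13/2.

-13/2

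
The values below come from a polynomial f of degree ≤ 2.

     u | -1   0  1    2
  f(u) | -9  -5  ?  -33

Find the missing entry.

On equispaced nodes a degree-2 polynomial has vanishing third forward difference, so
  - f(-1) + 3·f(0) - 3·f(1) + f(2) = 0.
Substituting the known values and solving for f(1):
  -3·f(1) = 39
  f(1) = -13.

-13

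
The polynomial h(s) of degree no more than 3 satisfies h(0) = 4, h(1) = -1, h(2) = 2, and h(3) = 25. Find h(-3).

Using the Lagrange interpolation formula with nodes 0, 1, 2, 3:
  L_0(s) = (s - 1)(s - 2)(s - 3) / -6
  L_1(s) = s(s - 2)(s - 3) / 2
  L_2(s) = s(s - 1)(s - 3) / -2
  L_3(s) = s(s - 1)(s - 2) / 6
Then h(s) = 4·L_0(s) - 1·L_1(s) + 2·L_2(s) + 25·L_3(s).
Expanding and collecting terms gives h(s) = 2s^3 - 2s^2 - 5s + 4.
Evaluating at s = -3: h(-3) = -53.

-53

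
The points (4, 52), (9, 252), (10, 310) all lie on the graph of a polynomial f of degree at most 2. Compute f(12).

444

Using the Lagrange interpolation formula with nodes 4, 9, 10:
  L_0(s) = (s - 9)(s - 10) / 30
  L_1(s) = (s - 4)(s - 10) / -5
  L_2(s) = (s - 4)(s - 9) / 6
Then f(s) = 52·L_0(s) + 252·L_1(s) + 310·L_2(s).
Expanding and collecting terms gives f(s) = 3s^2 + s.
Evaluating at s = 12: f(12) = 444.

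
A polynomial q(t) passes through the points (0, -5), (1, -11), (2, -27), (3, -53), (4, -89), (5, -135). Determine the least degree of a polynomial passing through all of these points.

Forward differences of the values at t = 0, 1, 2, 3, 4, 5:
  q  : -5  -11  -27  -53  -89  -135
  Δ  : -6  -16  -26  -36  -46
  Δ^2: -10  -10  -10  -10
  Δ^3: 0  0  0
  Δ^4: 0  0
  Δ^5: 0
The second differences are constant (-10) and nonzero, while all higher differences vanish, so the minimal degree is 2.

2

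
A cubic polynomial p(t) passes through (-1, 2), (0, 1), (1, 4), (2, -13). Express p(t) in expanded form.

p(t) = -4t^3 + 2t^2 + 5t + 1

Write p(t) = at^3 + bt^2 + ct + d. Substituting each data point gives a linear system:
  -a + b - c + d = 2
  d = 1
  a + b + c + d = 4
  8a + 4b + 2c + d = -13
Solving the system yields a = -4, b = 2, c = 5, d = 1.
So p(t) = -4t^3 + 2t^2 + 5t + 1.
Check: p(-1) = 2. ✓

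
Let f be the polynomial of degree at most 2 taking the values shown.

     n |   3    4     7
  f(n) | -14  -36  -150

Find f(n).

f(n) = -4n^2 + 6n + 4

Write f(n) = an^2 + bn + c. Substituting each data point gives a linear system:
  9a + 3b + c = -14
  16a + 4b + c = -36
  49a + 7b + c = -150
Solving the system yields a = -4, b = 6, c = 4.
So f(n) = -4n² + 6n + 4.
Check: f(3) = -14. ✓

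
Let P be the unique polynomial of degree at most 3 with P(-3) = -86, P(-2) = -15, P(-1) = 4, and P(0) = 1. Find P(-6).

-911

Write P(u) = au^3 + bu^2 + cu + d. Substituting each data point gives a linear system:
  -27a + 9b - 3c + d = -86
  -8a + 4b - 2c + d = -15
  -a + b - c + d = 4
  d = 1
Solving the system yields a = 5, b = 4, c = -4, d = 1.
So P(u) = 5u^3 + 4u^2 - 4u + 1.
Then P(-6) = -911.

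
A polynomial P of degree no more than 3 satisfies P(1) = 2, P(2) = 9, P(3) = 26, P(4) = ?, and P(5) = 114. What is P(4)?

59

The 4 known points determine the degree-3 polynomial uniquely.
Write P(u) = au^3 + bu^2 + cu + d. Substituting each data point gives a linear system:
  a + b + c + d = 2
  8a + 4b + 2c + d = 9
  27a + 9b + 3c + d = 26
  125a + 25b + 5c + d = 114
Solving the system yields a = 1, b = -1, c = 3, d = -1.
So P(u) = u³ - u² + 3u - 1.
Then P(4) = 59.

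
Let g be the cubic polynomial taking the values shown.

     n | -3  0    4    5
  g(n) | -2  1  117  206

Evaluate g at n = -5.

Using the Lagrange interpolation formula with nodes -3, 0, 4, 5:
  L_0(n) = n(n - 4)(n - 5) / -168
  L_1(n) = (n + 3)(n - 4)(n - 5) / 60
  L_2(n) = (n + 3)n(n - 5) / -28
  L_3(n) = (n + 3)n(n - 4) / 40
Then g(n) = -2·L_0(n) + 1·L_1(n) + 117·L_2(n) + 206·L_3(n).
Expanding and collecting terms gives g(n) = n³ + 3n² + n + 1.
Evaluating at n = -5: g(-5) = -54.

-54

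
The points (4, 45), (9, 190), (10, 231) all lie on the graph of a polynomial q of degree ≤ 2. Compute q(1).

6

Using the Lagrange interpolation formula with nodes 4, 9, 10:
  L_0(t) = (t - 9)(t - 10) / 30
  L_1(t) = (t - 4)(t - 10) / -5
  L_2(t) = (t - 4)(t - 9) / 6
Then q(t) = 45·L_0(t) + 190·L_1(t) + 231·L_2(t).
Expanding and collecting terms gives q(t) = 2t² + 3t + 1.
Evaluating at t = 1: q(1) = 6.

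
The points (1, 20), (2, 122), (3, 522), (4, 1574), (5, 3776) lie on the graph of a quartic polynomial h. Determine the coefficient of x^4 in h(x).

6

Write h(x) = ax^4 + bx^3 + cx^2 + dx + e. Substituting each data point gives a linear system:
  a + b + c + d + e = 20
  16a + 8b + 4c + 2d + e = 122
  81a + 27b + 9c + 3d + e = 522
  256a + 64b + 16c + 4d + e = 1574
  625a + 125b + 25c + 5d + e = 3776
Solving the system yields a = 6, b = -1, c = 5, d = 4, e = 6.
So h(x) = 6x⁴ - x³ + 5x² + 4x + 6.
The leading coefficient is 6.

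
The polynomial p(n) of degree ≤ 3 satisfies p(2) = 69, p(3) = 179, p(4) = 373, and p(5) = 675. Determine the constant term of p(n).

Write p(n) = an^3 + bn^2 + cn + d. Substituting each data point gives a linear system:
  8a + 4b + 2c + d = 69
  27a + 9b + 3c + d = 179
  64a + 16b + 4c + d = 373
  125a + 25b + 5c + d = 675
Solving the system yields a = 4, b = 6, c = 4, d = 5.
So p(n) = 4n³ + 6n² + 4n + 5.
The constant term is 5.

5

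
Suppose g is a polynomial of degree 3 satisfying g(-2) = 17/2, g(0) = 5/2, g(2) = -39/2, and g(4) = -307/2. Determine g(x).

g(x) = -2x^3 - 2x^2 + x + 5/2

Using the Lagrange interpolation formula with nodes -2, 0, 2, 4:
  L_0(x) = x(x - 2)(x - 4) / -48
  L_1(x) = (x + 2)(x - 2)(x - 4) / 16
  L_2(x) = (x + 2)x(x - 4) / -16
  L_3(x) = (x + 2)x(x - 2) / 48
Then g(x) = 17/2·L_0(x) + 5/2·L_1(x) - 39/2·L_2(x) - 307/2·L_3(x).
Expanding and collecting terms gives g(x) = -2x³ - 2x² + x + 5/2.
Check: g(-2) = 17/2. ✓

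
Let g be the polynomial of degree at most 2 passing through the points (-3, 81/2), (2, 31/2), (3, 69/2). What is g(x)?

Write g(x) = ax^2 + bx + c. Substituting each data point gives a linear system:
  9a - 3b + c = 81/2
  4a + 2b + c = 31/2
  9a + 3b + c = 69/2
Solving the system yields a = 4, b = -1, c = 3/2.
So g(x) = 4x^2 - x + 3/2.
Check: g(3) = 69/2. ✓

g(x) = 4x^2 - x + 3/2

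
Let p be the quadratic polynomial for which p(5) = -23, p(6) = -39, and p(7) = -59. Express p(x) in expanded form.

p(x) = -2x^2 + 6x - 3

Using the Lagrange interpolation formula with nodes 5, 6, 7:
  L_0(x) = (x - 6)(x - 7) / 2
  L_1(x) = (x - 5)(x - 7) / -1
  L_2(x) = (x - 5)(x - 6) / 2
Then p(x) = -23·L_0(x) - 39·L_1(x) - 59·L_2(x).
Expanding and collecting terms gives p(x) = -2x² + 6x - 3.
Check: p(6) = -39. ✓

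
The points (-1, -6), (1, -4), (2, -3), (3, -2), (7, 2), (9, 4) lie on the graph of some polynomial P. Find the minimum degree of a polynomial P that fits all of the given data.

1

Divided differences on the nodes -1, 1, 2, 3, 7, 9:
  order 0: -6  -4  -3  -2  2  4
  order 1: 1  1  1  1  1
  order 2: 0  0  0  0
  order 3: 0  0  0
  order 4: 0  0
  order 5: 0
The order-1 divided differences are all 1 (nonzero) and every higher order vanishes, so the data lies on a polynomial of degree exactly 1.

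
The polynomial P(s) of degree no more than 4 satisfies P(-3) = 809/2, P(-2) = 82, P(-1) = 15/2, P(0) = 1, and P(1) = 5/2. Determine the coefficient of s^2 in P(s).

-1

Write P(s) = as^4 + bs^3 + cs^2 + ds + e. Substituting each data point gives a linear system:
  81a - 27b + 9c - 3d + e = 809/2
  16a - 8b + 4c - 2d + e = 82
  a - b + c - d + e = 15/2
  e = 1
  a + b + c + d + e = 5/2
Solving the system yields a = 5, b = 0, c = -1, d = -5/2, e = 1.
So P(s) = 5s^4 - s^2 - (5/2)s + 1.
The coefficient of s^2 is -1.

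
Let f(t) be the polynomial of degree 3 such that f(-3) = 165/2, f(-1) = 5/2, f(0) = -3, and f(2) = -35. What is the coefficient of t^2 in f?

-1/2

Write f(t) = at^3 + bt^2 + ct + d. Substituting each data point gives a linear system:
  -27a + 9b - 3c + d = 165/2
  -a + b - c + d = 5/2
  d = -3
  8a + 4b + 2c + d = -35
Solving the system yields a = -3, b = -1/2, c = -3, d = -3.
So f(t) = -3t³ - (1/2)t² - 3t - 3.
The coefficient of t^2 is -1/2.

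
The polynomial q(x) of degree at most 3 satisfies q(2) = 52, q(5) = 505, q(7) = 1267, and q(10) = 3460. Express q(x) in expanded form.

Write q(x) = ax^3 + bx^2 + cx + d. Substituting each data point gives a linear system:
  8a + 4b + 2c + d = 52
  125a + 25b + 5c + d = 505
  343a + 49b + 7c + d = 1267
  1000a + 100b + 10c + d = 3460
Solving the system yields a = 3, b = 4, c = 6, d = 0.
So q(x) = 3x^3 + 4x^2 + 6x.
Check: q(7) = 1267. ✓

q(x) = 3x^3 + 4x^2 + 6x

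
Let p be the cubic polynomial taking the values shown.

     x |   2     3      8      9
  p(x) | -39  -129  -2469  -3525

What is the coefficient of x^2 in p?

2

Write p(x) = ax^3 + bx^2 + cx + d. Substituting each data point gives a linear system:
  8a + 4b + 2c + d = -39
  27a + 9b + 3c + d = -129
  512a + 64b + 8c + d = -2469
  729a + 81b + 9c + d = -3525
Solving the system yields a = -5, b = 2, c = -5, d = 3.
So p(x) = -5x^3 + 2x^2 - 5x + 3.
The coefficient of x^2 is 2.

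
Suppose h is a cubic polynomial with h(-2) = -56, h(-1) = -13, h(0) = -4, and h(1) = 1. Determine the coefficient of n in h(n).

2

Write h(n) = an^3 + bn^2 + cn + d. Substituting each data point gives a linear system:
  -8a + 4b - 2c + d = -56
  -a + b - c + d = -13
  d = -4
  a + b + c + d = 1
Solving the system yields a = 5, b = -2, c = 2, d = -4.
So h(n) = 5n³ - 2n² + 2n - 4.
The coefficient of n is 2.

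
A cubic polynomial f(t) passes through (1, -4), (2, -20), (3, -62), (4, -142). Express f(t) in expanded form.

f(t) = -2t^3 - t^2 + t - 2

Write f(t) = at^3 + bt^2 + ct + d. Substituting each data point gives a linear system:
  a + b + c + d = -4
  8a + 4b + 2c + d = -20
  27a + 9b + 3c + d = -62
  64a + 16b + 4c + d = -142
Solving the system yields a = -2, b = -1, c = 1, d = -2.
So f(t) = -2t^3 - t^2 + t - 2.
Check: f(1) = -4. ✓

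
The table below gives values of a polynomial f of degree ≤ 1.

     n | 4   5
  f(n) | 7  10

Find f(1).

-2

Using the Lagrange interpolation formula with nodes 4, 5:
  L_0(n) = (n - 5) / -1
  L_1(n) = (n - 4) / 1
Then f(n) = 7·L_0(n) + 10·L_1(n).
Expanding and collecting terms gives f(n) = 3n - 5.
Evaluating at n = 1: f(1) = -2.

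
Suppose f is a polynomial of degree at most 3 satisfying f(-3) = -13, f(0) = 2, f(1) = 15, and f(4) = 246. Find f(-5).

Using the Lagrange interpolation formula with nodes -3, 0, 1, 4:
  L_0(x) = x(x - 1)(x - 4) / -84
  L_1(x) = (x + 3)(x - 1)(x - 4) / 12
  L_2(x) = (x + 3)x(x - 4) / -12
  L_3(x) = (x + 3)x(x - 1) / 84
Then f(x) = -13·L_0(x) + 2·L_1(x) + 15·L_2(x) + 246·L_3(x).
Expanding and collecting terms gives f(x) = 2x^3 + 6x^2 + 5x + 2.
Evaluating at x = -5: f(-5) = -123.

-123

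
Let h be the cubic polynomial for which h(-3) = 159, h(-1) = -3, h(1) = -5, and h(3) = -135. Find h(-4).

390

Write h(t) = at^3 + bt^2 + ct + d. Substituting each data point gives a linear system:
  -27a + 9b - 3c + d = 159
  -a + b - c + d = -3
  a + b + c + d = -5
  27a + 9b + 3c + d = -135
Solving the system yields a = -6, b = 2, c = 5, d = -6.
So h(t) = -6t³ + 2t² + 5t - 6.
Then h(-4) = 390.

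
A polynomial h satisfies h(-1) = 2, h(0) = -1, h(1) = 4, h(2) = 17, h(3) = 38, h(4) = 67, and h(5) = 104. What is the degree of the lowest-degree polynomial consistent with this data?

Forward differences of the values at n = -1, 0, 1, 2, 3, 4, 5:
  h  : 2  -1  4  17  38  67  104
  Δ  : -3  5  13  21  29  37
  Δ^2: 8  8  8  8  8
  Δ^3: 0  0  0  0
  Δ^4: 0  0  0
  Δ^5: 0  0
  Δ^6: 0
The second differences are constant (8) and nonzero, while all higher differences vanish, so the minimal degree is 2.

2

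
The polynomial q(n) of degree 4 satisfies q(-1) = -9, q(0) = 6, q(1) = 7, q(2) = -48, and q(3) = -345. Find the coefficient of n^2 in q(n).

-1

Write q(n) = an^4 + bn^3 + cn^2 + dn + e. Substituting each data point gives a linear system:
  a - b + c - d + e = -9
  e = 6
  a + b + c + d + e = 7
  16a + 8b + 4c + 2d + e = -48
  81a + 27b + 9c + 3d + e = -345
Solving the system yields a = -6, b = 5, c = -1, d = 3, e = 6.
So q(n) = -6n^4 + 5n^3 - n^2 + 3n + 6.
The coefficient of n^2 is -1.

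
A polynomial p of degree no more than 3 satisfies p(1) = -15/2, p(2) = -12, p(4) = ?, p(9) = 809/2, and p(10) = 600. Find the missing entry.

The 4 known points determine the degree-3 polynomial uniquely.
Write p(x) = ax^3 + bx^2 + cx + d. Substituting each data point gives a linear system:
  a + b + c + d = -15/2
  8a + 4b + 2c + d = -12
  729a + 81b + 9c + d = 809/2
  1000a + 100b + 10c + d = 600
Solving the system yields a = 1, b = -4, c = 1/2, d = -5.
So p(x) = x³ - 4x² + (1/2)x - 5.
Then p(4) = -3.

-3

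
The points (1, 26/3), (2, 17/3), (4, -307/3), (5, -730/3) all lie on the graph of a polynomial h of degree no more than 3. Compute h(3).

Using the Lagrange interpolation formula with nodes 1, 2, 4, 5:
  L_0(x) = (x - 2)(x - 4)(x - 5) / -12
  L_1(x) = (x - 1)(x - 4)(x - 5) / 6
  L_2(x) = (x - 1)(x - 2)(x - 5) / -6
  L_3(x) = (x - 1)(x - 2)(x - 4) / 12
Then h(x) = 26/3·L_0(x) + 17/3·L_1(x) - 307/3·L_2(x) - 730/3·L_3(x).
Expanding and collecting terms gives h(x) = -3x^3 + 4x^2 + 6x + 5/3.
Evaluating at x = 3: h(3) = -76/3.

-76/3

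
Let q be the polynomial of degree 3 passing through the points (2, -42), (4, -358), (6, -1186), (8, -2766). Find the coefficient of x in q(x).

Write q(x) = ax^3 + bx^2 + cx + d. Substituting each data point gives a linear system:
  8a + 4b + 2c + d = -42
  64a + 16b + 4c + d = -358
  216a + 36b + 6c + d = -1186
  512a + 64b + 8c + d = -2766
Solving the system yields a = -5, b = -4, c = 6, d = 2.
So q(x) = -5x^3 - 4x^2 + 6x + 2.
The coefficient of x is 6.

6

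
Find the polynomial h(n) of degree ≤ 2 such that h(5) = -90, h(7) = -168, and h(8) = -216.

Using the Lagrange interpolation formula with nodes 5, 7, 8:
  L_0(n) = (n - 7)(n - 8) / 6
  L_1(n) = (n - 5)(n - 8) / -2
  L_2(n) = (n - 5)(n - 7) / 3
Then h(n) = -90·L_0(n) - 168·L_1(n) - 216·L_2(n).
Expanding and collecting terms gives h(n) = -3n^2 - 3n.
Check: h(8) = -216. ✓

h(n) = -3n^2 - 3n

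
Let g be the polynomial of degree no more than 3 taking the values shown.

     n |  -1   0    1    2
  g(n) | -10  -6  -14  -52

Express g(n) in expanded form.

g(n) = -3n^3 - 6n^2 + n - 6

Write g(n) = an^3 + bn^2 + cn + d. Substituting each data point gives a linear system:
  -a + b - c + d = -10
  d = -6
  a + b + c + d = -14
  8a + 4b + 2c + d = -52
Solving the system yields a = -3, b = -6, c = 1, d = -6.
So g(n) = -3n^3 - 6n^2 + n - 6.
Check: g(0) = -6. ✓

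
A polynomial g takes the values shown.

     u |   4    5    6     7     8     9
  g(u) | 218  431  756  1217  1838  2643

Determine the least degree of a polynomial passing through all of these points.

Forward differences of the values at u = 4, 5, 6, 7, 8, 9:
  g  : 218  431  756  1217  1838  2643
  Δ  : 213  325  461  621  805
  Δ^2: 112  136  160  184
  Δ^3: 24  24  24
  Δ^4: 0  0
  Δ^5: 0
The third differences are constant (24) and nonzero, while all higher differences vanish, so the minimal degree is 3.

3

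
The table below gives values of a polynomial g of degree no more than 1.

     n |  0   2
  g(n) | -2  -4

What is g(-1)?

Write g(n) = an + b. Substituting each data point gives a linear system:
  b = -2
  2a + b = -4
Solving the system yields a = -1, b = -2.
So g(n) = -n - 2.
Then g(-1) = -1.

-1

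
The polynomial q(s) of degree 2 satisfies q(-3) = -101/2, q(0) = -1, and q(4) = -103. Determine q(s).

Using the Lagrange interpolation formula with nodes -3, 0, 4:
  L_0(s) = s(s - 4) / 21
  L_1(s) = (s + 3)(s - 4) / -12
  L_2(s) = (s + 3)s / 28
Then q(s) = -101/2·L_0(s) - 1·L_1(s) - 103·L_2(s).
Expanding and collecting terms gives q(s) = -6s² - (3/2)s - 1.
Check: q(4) = -103. ✓

q(s) = -6s^2 - (3/2)s - 1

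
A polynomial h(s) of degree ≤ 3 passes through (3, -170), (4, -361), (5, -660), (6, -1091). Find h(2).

Using the Lagrange interpolation formula with nodes 3, 4, 5, 6:
  L_0(s) = (s - 4)(s - 5)(s - 6) / -6
  L_1(s) = (s - 3)(s - 5)(s - 6) / 2
  L_2(s) = (s - 3)(s - 4)(s - 6) / -2
  L_3(s) = (s - 3)(s - 4)(s - 5) / 6
Then h(s) = -170·L_0(s) - 361·L_1(s) - 660·L_2(s) - 1091·L_3(s).
Expanding and collecting terms gives h(s) = -4s^3 - 6s^2 - s - 5.
Evaluating at s = 2: h(2) = -63.

-63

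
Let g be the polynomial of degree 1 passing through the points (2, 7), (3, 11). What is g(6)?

Using the Lagrange interpolation formula with nodes 2, 3:
  L_0(u) = (u - 3) / -1
  L_1(u) = (u - 2) / 1
Then g(u) = 7·L_0(u) + 11·L_1(u).
Expanding and collecting terms gives g(u) = 4u - 1.
Evaluating at u = 6: g(6) = 23.

23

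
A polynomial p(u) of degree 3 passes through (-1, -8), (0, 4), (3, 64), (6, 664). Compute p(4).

Using the Lagrange interpolation formula with nodes -1, 0, 3, 6:
  L_0(u) = u(u - 3)(u - 6) / -28
  L_1(u) = (u + 1)(u - 3)(u - 6) / 18
  L_2(u) = (u + 1)u(u - 6) / -36
  L_3(u) = (u + 1)u(u - 3) / 126
Then p(u) = -8·L_0(u) + 4·L_1(u) + 64·L_2(u) + 664·L_3(u).
Expanding and collecting terms gives p(u) = 4u^3 - 6u^2 + 2u + 4.
Evaluating at u = 4: p(4) = 172.

172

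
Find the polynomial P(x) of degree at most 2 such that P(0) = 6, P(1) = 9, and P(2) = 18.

P(x) = 3x^2 + 6

Using the Lagrange interpolation formula with nodes 0, 1, 2:
  L_0(x) = (x - 1)(x - 2) / 2
  L_1(x) = x(x - 2) / -1
  L_2(x) = x(x - 1) / 2
Then P(x) = 6·L_0(x) + 9·L_1(x) + 18·L_2(x).
Expanding and collecting terms gives P(x) = 3x^2 + 6.
Check: P(1) = 9. ✓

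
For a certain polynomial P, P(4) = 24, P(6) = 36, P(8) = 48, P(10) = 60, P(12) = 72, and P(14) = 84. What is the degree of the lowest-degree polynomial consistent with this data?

1

Forward differences of the values at x = 4, 6, 8, 10, 12, 14:
  P  : 24  36  48  60  72  84
  Δ  : 12  12  12  12  12
  Δ^2: 0  0  0  0
  Δ^3: 0  0  0
  Δ^4: 0  0
  Δ^5: 0
The first differences are constant (12) and nonzero, while all higher differences vanish, so the minimal degree is 1.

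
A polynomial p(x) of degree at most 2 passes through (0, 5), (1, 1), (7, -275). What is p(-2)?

Using the Lagrange interpolation formula with nodes 0, 1, 7:
  L_0(x) = (x - 1)(x - 7) / 7
  L_1(x) = x(x - 7) / -6
  L_2(x) = x(x - 1) / 42
Then p(x) = 5·L_0(x) + 1·L_1(x) - 275·L_2(x).
Expanding and collecting terms gives p(x) = -6x^2 + 2x + 5.
Evaluating at x = -2: p(-2) = -23.

-23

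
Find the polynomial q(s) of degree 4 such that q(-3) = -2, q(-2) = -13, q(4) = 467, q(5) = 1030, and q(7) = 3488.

q(s) = s^4 + 3s^3 + s^2 + 2s - 5

Write q(s) = as^4 + bs^3 + cs^2 + ds + e. Substituting each data point gives a linear system:
  81a - 27b + 9c - 3d + e = -2
  16a - 8b + 4c - 2d + e = -13
  256a + 64b + 16c + 4d + e = 467
  625a + 125b + 25c + 5d + e = 1030
  2401a + 343b + 49c + 7d + e = 3488
Solving the system yields a = 1, b = 3, c = 1, d = 2, e = -5.
So q(s) = s^4 + 3s^3 + s^2 + 2s - 5.
Check: q(4) = 467. ✓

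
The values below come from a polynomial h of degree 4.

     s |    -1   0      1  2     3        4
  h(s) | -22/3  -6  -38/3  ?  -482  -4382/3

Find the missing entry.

On equispaced nodes a degree-4 polynomial has vanishing fifth forward difference, so
  - h(-1) + 5·h(0) - 10·h(1) + 10·h(2) - 5·h(3) + h(4) = 0.
Substituting the known values and solving for h(2):
  10·h(2) = -3160/3
  h(2) = -316/3.

-316/3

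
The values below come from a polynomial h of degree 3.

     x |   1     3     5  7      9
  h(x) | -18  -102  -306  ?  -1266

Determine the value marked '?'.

-678

On equispaced nodes a degree-3 polynomial has vanishing fourth forward difference, so
  h(1) - 4·h(3) + 6·h(5) - 4·h(7) + h(9) = 0.
Substituting the known values and solving for h(7):
  -4·h(7) = 2712
  h(7) = -678.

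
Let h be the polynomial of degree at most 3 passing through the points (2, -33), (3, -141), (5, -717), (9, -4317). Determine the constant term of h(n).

3

Write h(n) = an^3 + bn^2 + cn + d. Substituting each data point gives a linear system:
  8a + 4b + 2c + d = -33
  27a + 9b + 3c + d = -141
  125a + 25b + 5c + d = -717
  729a + 81b + 9c + d = -4317
Solving the system yields a = -6, b = 0, c = 6, d = 3.
So h(n) = -6n^3 + 6n + 3.
The constant term is 3.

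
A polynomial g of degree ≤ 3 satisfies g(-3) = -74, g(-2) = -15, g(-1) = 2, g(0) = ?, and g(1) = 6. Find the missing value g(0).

On equispaced nodes a degree-3 polynomial has vanishing fourth forward difference, so
  g(-3) - 4·g(-2) + 6·g(-1) - 4·g(0) + g(1) = 0.
Substituting the known values and solving for g(0):
  -4·g(0) = -4
  g(0) = 1.

1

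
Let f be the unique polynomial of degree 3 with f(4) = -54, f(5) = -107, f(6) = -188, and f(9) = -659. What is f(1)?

-3

Using the Lagrange interpolation formula with nodes 4, 5, 6, 9:
  L_0(x) = (x - 5)(x - 6)(x - 9) / -10
  L_1(x) = (x - 4)(x - 6)(x - 9) / 4
  L_2(x) = (x - 4)(x - 5)(x - 9) / -6
  L_3(x) = (x - 4)(x - 5)(x - 6) / 60
Then f(x) = -54·L_0(x) - 107·L_1(x) - 188·L_2(x) - 659·L_3(x).
Expanding and collecting terms gives f(x) = -x³ + x² - x - 2.
Evaluating at x = 1: f(1) = -3.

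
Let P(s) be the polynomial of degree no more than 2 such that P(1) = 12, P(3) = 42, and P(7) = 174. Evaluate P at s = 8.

Write P(s) = as^2 + bs + c. Substituting each data point gives a linear system:
  a + b + c = 12
  9a + 3b + c = 42
  49a + 7b + c = 174
Solving the system yields a = 3, b = 3, c = 6.
So P(s) = 3s^2 + 3s + 6.
Then P(8) = 222.

222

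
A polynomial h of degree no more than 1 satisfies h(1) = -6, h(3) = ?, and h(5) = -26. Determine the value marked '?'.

On equispaced nodes a degree-1 polynomial has vanishing second forward difference, so
  h(1) - 2·h(3) + h(5) = 0.
Substituting the known values and solving for h(3):
  -2·h(3) = 32
  h(3) = -16.

-16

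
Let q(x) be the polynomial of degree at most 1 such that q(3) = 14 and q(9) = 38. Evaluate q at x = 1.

Write q(x) = ax + b. Substituting each data point gives a linear system:
  3a + b = 14
  9a + b = 38
Solving the system yields a = 4, b = 2.
So q(x) = 4x + 2.
Then q(1) = 6.

6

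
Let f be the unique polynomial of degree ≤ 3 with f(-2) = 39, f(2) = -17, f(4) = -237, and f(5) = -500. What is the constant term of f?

-5

Write f(s) = as^3 + bs^2 + cs + d. Substituting each data point gives a linear system:
  -8a + 4b - 2c + d = 39
  8a + 4b + 2c + d = -17
  64a + 16b + 4c + d = -237
  125a + 25b + 5c + d = -500
Solving the system yields a = -5, b = 4, c = 6, d = -5.
So f(s) = -5s³ + 4s² + 6s - 5.
The constant term is -5.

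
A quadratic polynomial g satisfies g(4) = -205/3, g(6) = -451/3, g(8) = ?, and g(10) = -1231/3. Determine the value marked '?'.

-793/3

The 3 known points determine the degree-2 polynomial uniquely.
Write g(t) = at^2 + bt + c. Substituting each data point gives a linear system:
  16a + 4b + c = -205/3
  36a + 6b + c = -451/3
  100a + 10b + c = -1231/3
Solving the system yields a = -4, b = -1, c = -1/3.
So g(t) = -4t^2 - t - 1/3.
Then g(8) = -793/3.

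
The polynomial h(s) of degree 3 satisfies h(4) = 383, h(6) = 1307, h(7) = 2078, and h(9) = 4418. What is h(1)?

Using the Lagrange interpolation formula with nodes 4, 6, 7, 9:
  L_0(s) = (s - 6)(s - 7)(s - 9) / -30
  L_1(s) = (s - 4)(s - 7)(s - 9) / 6
  L_2(s) = (s - 4)(s - 6)(s - 9) / -6
  L_3(s) = (s - 4)(s - 6)(s - 7) / 30
Then h(s) = 383·L_0(s) + 1307·L_1(s) + 2078·L_2(s) + 4418·L_3(s).
Expanding and collecting terms gives h(s) = 6s^3 + s^2 - 4s - 1.
Evaluating at s = 1: h(1) = 2.

2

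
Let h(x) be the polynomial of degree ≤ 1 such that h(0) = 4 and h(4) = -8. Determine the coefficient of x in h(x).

-3

Write h(x) = ax + b. Substituting each data point gives a linear system:
  b = 4
  4a + b = -8
Solving the system yields a = -3, b = 4.
So h(x) = -3x + 4.
The leading coefficient is -3.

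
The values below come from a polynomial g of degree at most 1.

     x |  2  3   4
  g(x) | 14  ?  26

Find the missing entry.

The 2 known points determine the degree-1 polynomial uniquely.
Write g(x) = ax + b. Substituting each data point gives a linear system:
  2a + b = 14
  4a + b = 26
Solving the system yields a = 6, b = 2.
So g(x) = 6x + 2.
Then g(3) = 20.

20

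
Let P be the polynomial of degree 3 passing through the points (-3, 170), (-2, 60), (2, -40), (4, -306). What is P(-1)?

14

Write P(x) = ax^3 + bx^2 + cx + d. Substituting each data point gives a linear system:
  -27a + 9b - 3c + d = 170
  -8a + 4b - 2c + d = 60
  8a + 4b + 2c + d = -40
  64a + 16b + 4c + d = -306
Solving the system yields a = -5, b = 2, c = -5, d = 2.
So P(x) = -5x^3 + 2x^2 - 5x + 2.
Then P(-1) = 14.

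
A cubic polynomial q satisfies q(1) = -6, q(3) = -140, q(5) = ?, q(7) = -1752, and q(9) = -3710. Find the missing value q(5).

-642

The 4 known points determine the degree-3 polynomial uniquely.
Write q(n) = an^3 + bn^2 + cn + d. Substituting each data point gives a linear system:
  a + b + c + d = -6
  27a + 9b + 3c + d = -140
  343a + 49b + 7c + d = -1752
  729a + 81b + 9c + d = -3710
Solving the system yields a = -5, b = -1, c = 2, d = -2.
So q(n) = -5n^3 - n^2 + 2n - 2.
Then q(5) = -642.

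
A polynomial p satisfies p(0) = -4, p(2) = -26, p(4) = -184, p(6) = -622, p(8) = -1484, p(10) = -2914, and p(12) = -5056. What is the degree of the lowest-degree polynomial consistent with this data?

Forward differences of the values at x = 0, 2, 4, 6, 8, 10, 12:
  p  : -4  -26  -184  -622  -1484  -2914  -5056
  Δ  : -22  -158  -438  -862  -1430  -2142
  Δ^2: -136  -280  -424  -568  -712
  Δ^3: -144  -144  -144  -144
  Δ^4: 0  0  0
  Δ^5: 0  0
  Δ^6: 0
The third differences are constant (-144) and nonzero, while all higher differences vanish, so the minimal degree is 3.

3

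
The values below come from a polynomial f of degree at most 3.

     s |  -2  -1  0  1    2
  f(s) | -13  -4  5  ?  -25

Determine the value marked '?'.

On equispaced nodes a degree-3 polynomial has vanishing fourth forward difference, so
  f(-2) - 4·f(-1) + 6·f(0) - 4·f(1) + f(2) = 0.
Substituting the known values and solving for f(1):
  -4·f(1) = -8
  f(1) = 2.

2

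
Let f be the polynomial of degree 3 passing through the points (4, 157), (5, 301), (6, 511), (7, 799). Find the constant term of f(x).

1

Write f(x) = ax^3 + bx^2 + cx + d. Substituting each data point gives a linear system:
  64a + 16b + 4c + d = 157
  125a + 25b + 5c + d = 301
  216a + 36b + 6c + d = 511
  343a + 49b + 7c + d = 799
Solving the system yields a = 2, b = 3, c = -5, d = 1.
So f(x) = 2x^3 + 3x^2 - 5x + 1.
The constant term is 1.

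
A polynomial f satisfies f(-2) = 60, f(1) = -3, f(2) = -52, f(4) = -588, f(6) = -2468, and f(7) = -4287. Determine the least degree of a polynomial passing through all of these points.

Divided differences on the nodes -2, 1, 2, 4, 6, 7:
  order 0: 60  -3  -52  -588  -2468  -4287
  order 1: -21  -49  -268  -940  -1819
  order 2: -7  -73  -168  -293
  order 3: -11  -19  -25
  order 4: -1  -1
  order 5: 0
The order-4 divided differences are all -1 (nonzero) and every higher order vanishes, so the data lies on a polynomial of degree exactly 4.

4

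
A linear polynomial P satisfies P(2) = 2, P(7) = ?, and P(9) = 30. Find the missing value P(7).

22

The 2 known points determine the degree-1 polynomial uniquely.
Write P(t) = at + b. Substituting each data point gives a linear system:
  2a + b = 2
  9a + b = 30
Solving the system yields a = 4, b = -6.
So P(t) = 4t - 6.
Then P(7) = 22.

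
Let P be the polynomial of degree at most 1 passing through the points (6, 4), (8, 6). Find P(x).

Write P(x) = ax + b. Substituting each data point gives a linear system:
  6a + b = 4
  8a + b = 6
Solving the system yields a = 1, b = -2.
So P(x) = x - 2.
Check: P(6) = 4. ✓

P(x) = x - 2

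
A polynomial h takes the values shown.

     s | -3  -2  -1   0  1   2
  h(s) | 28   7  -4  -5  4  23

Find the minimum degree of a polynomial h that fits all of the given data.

Forward differences of the values at s = -3, -2, -1, 0, 1, 2:
  h  : 28  7  -4  -5  4  23
  Δ  : -21  -11  -1  9  19
  Δ^2: 10  10  10  10
  Δ^3: 0  0  0
  Δ^4: 0  0
  Δ^5: 0
The second differences are constant (10) and nonzero, while all higher differences vanish, so the minimal degree is 2.

2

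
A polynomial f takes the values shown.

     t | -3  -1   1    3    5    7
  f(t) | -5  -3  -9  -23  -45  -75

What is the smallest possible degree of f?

2

Forward differences of the values at t = -3, -1, 1, 3, 5, 7:
  f  : -5  -3  -9  -23  -45  -75
  Δ  : 2  -6  -14  -22  -30
  Δ^2: -8  -8  -8  -8
  Δ^3: 0  0  0
  Δ^4: 0  0
  Δ^5: 0
The second differences are constant (-8) and nonzero, while all higher differences vanish, so the minimal degree is 2.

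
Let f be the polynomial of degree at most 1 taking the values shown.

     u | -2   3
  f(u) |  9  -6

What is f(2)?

Write f(u) = au + b. Substituting each data point gives a linear system:
  -2a + b = 9
  3a + b = -6
Solving the system yields a = -3, b = 3.
So f(u) = -3u + 3.
Then f(2) = -3.

-3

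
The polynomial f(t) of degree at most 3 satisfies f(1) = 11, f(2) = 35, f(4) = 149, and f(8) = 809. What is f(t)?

Write f(t) = at^3 + bt^2 + ct + d. Substituting each data point gives a linear system:
  a + b + c + d = 11
  8a + 4b + 2c + d = 35
  64a + 16b + 4c + d = 149
  512a + 64b + 8c + d = 809
Solving the system yields a = 1, b = 4, c = 5, d = 1.
So f(t) = t^3 + 4t^2 + 5t + 1.
Check: f(2) = 35. ✓

f(t) = t^3 + 4t^2 + 5t + 1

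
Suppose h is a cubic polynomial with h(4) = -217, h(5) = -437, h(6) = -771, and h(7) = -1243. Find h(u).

Write h(u) = au^3 + bu^2 + cu + d. Substituting each data point gives a linear system:
  64a + 16b + 4c + d = -217
  125a + 25b + 5c + d = -437
  216a + 36b + 6c + d = -771
  343a + 49b + 7c + d = -1243
Solving the system yields a = -4, b = 3, c = -3, d = 3.
So h(u) = -4u^3 + 3u^2 - 3u + 3.
Check: h(7) = -1243. ✓

h(u) = -4u^3 + 3u^2 - 3u + 3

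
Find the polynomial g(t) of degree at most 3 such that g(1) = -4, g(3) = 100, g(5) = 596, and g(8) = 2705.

g(t) = 6t^3 - 5t^2 - 6t + 1

Write g(t) = at^3 + bt^2 + ct + d. Substituting each data point gives a linear system:
  a + b + c + d = -4
  27a + 9b + 3c + d = 100
  125a + 25b + 5c + d = 596
  512a + 64b + 8c + d = 2705
Solving the system yields a = 6, b = -5, c = -6, d = 1.
So g(t) = 6t³ - 5t² - 6t + 1.
Check: g(3) = 100. ✓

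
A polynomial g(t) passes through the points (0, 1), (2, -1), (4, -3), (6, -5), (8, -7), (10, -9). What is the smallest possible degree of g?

1

Forward differences of the values at t = 0, 2, 4, 6, 8, 10:
  g  : 1  -1  -3  -5  -7  -9
  Δ  : -2  -2  -2  -2  -2
  Δ^2: 0  0  0  0
  Δ^3: 0  0  0
  Δ^4: 0  0
  Δ^5: 0
The first differences are constant (-2) and nonzero, while all higher differences vanish, so the minimal degree is 1.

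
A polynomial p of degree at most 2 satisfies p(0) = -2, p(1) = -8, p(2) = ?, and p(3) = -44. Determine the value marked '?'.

The 3 known points determine the degree-2 polynomial uniquely.
Write p(s) = as^2 + bs + c. Substituting each data point gives a linear system:
  c = -2
  a + b + c = -8
  9a + 3b + c = -44
Solving the system yields a = -4, b = -2, c = -2.
So p(s) = -4s^2 - 2s - 2.
Then p(2) = -22.

-22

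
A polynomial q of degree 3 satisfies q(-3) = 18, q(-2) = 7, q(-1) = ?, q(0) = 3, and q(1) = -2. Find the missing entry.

The 4 known points determine the degree-3 polynomial uniquely.
Write q(u) = au^3 + bu^2 + cu + d. Substituting each data point gives a linear system:
  -27a + 9b - 3c + d = 18
  -8a + 4b - 2c + d = 7
  d = 3
  a + b + c + d = -2
Solving the system yields a = -1, b = -2, c = -2, d = 3.
So q(u) = -u³ - 2u² - 2u + 3.
Then q(-1) = 4.

4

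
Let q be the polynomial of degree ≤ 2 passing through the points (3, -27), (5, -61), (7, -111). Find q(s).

q(s) = -2s^2 - s - 6

Write q(s) = as^2 + bs + c. Substituting each data point gives a linear system:
  9a + 3b + c = -27
  25a + 5b + c = -61
  49a + 7b + c = -111
Solving the system yields a = -2, b = -1, c = -6.
So q(s) = -2s² - s - 6.
Check: q(5) = -61. ✓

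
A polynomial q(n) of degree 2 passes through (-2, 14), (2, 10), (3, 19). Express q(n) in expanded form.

q(n) = 2n^2 - n + 4

Using the Lagrange interpolation formula with nodes -2, 2, 3:
  L_0(n) = (n - 2)(n - 3) / 20
  L_1(n) = (n + 2)(n - 3) / -4
  L_2(n) = (n + 2)(n - 2) / 5
Then q(n) = 14·L_0(n) + 10·L_1(n) + 19·L_2(n).
Expanding and collecting terms gives q(n) = 2n² - n + 4.
Check: q(-2) = 14. ✓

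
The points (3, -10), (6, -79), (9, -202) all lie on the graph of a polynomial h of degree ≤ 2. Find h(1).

6

Write h(u) = au^2 + bu + c. Substituting each data point gives a linear system:
  9a + 3b + c = -10
  36a + 6b + c = -79
  81a + 9b + c = -202
Solving the system yields a = -3, b = 4, c = 5.
So h(u) = -3u² + 4u + 5.
Then h(1) = 6.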